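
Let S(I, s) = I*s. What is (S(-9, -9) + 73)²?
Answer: 23716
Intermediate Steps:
(S(-9, -9) + 73)² = (-9*(-9) + 73)² = (81 + 73)² = 154² = 23716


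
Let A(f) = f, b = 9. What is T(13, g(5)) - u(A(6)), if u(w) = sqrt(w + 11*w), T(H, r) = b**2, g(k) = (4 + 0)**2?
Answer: 81 - 6*sqrt(2) ≈ 72.515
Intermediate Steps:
g(k) = 16 (g(k) = 4**2 = 16)
T(H, r) = 81 (T(H, r) = 9**2 = 81)
u(w) = 2*sqrt(3)*sqrt(w) (u(w) = sqrt(12*w) = 2*sqrt(3)*sqrt(w))
T(13, g(5)) - u(A(6)) = 81 - 2*sqrt(3)*sqrt(6) = 81 - 6*sqrt(2)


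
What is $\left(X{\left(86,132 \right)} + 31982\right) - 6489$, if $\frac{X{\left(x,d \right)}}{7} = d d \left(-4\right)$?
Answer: $-462379$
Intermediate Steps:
$X{\left(x,d \right)} = - 28 d^{2}$ ($X{\left(x,d \right)} = 7 d d \left(-4\right) = 7 d^{2} \left(-4\right) = 7 \left(- 4 d^{2}\right) = - 28 d^{2}$)
$\left(X{\left(86,132 \right)} + 31982\right) - 6489 = \left(- 28 \cdot 132^{2} + 31982\right) - 6489 = \left(\left(-28\right) 17424 + 31982\right) - 6489 = \left(-487872 + 31982\right) - 6489 = -455890 - 6489 = -462379$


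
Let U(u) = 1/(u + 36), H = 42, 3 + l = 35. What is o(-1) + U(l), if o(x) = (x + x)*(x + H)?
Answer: -5575/68 ≈ -81.985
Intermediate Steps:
l = 32 (l = -3 + 35 = 32)
U(u) = 1/(36 + u)
o(x) = 2*x*(42 + x) (o(x) = (x + x)*(x + 42) = (2*x)*(42 + x) = 2*x*(42 + x))
o(-1) + U(l) = 2*(-1)*(42 - 1) + 1/(36 + 32) = 2*(-1)*41 + 1/68 = -82 + 1/68 = -5575/68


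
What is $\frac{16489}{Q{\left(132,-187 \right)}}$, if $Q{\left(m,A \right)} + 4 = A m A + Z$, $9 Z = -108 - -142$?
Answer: $\frac{148401}{41543170} \approx 0.0035722$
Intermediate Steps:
$Z = \frac{34}{9}$ ($Z = \frac{-108 - -142}{9} = \frac{-108 + 142}{9} = \frac{1}{9} \cdot 34 = \frac{34}{9} \approx 3.7778$)
$Q{\left(m,A \right)} = - \frac{2}{9} + m A^{2}$ ($Q{\left(m,A \right)} = -4 + \left(A m A + \frac{34}{9}\right) = -4 + \left(m A^{2} + \frac{34}{9}\right) = -4 + \left(\frac{34}{9} + m A^{2}\right) = - \frac{2}{9} + m A^{2}$)
$\frac{16489}{Q{\left(132,-187 \right)}} = \frac{16489}{- \frac{2}{9} + 132 \left(-187\right)^{2}} = \frac{16489}{- \frac{2}{9} + 132 \cdot 34969} = \frac{16489}{- \frac{2}{9} + 4615908} = \frac{16489}{\frac{41543170}{9}} = 16489 \cdot \frac{9}{41543170} = \frac{148401}{41543170}$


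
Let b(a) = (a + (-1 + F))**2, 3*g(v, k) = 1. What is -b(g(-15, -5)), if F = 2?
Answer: -16/9 ≈ -1.7778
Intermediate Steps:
g(v, k) = 1/3 (g(v, k) = (1/3)*1 = 1/3)
b(a) = (1 + a)**2 (b(a) = (a + (-1 + 2))**2 = (a + 1)**2 = (1 + a)**2)
-b(g(-15, -5)) = -(1 + 1/3)**2 = -(4/3)**2 = -1*16/9 = -16/9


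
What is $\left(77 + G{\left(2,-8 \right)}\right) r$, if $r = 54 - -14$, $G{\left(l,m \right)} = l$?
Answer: $5372$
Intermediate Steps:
$r = 68$ ($r = 54 + 14 = 68$)
$\left(77 + G{\left(2,-8 \right)}\right) r = \left(77 + 2\right) 68 = 79 \cdot 68 = 5372$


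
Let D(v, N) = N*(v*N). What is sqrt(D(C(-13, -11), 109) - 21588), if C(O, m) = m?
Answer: I*sqrt(152279) ≈ 390.23*I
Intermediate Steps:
D(v, N) = v*N**2 (D(v, N) = N*(N*v) = v*N**2)
sqrt(D(C(-13, -11), 109) - 21588) = sqrt(-11*109**2 - 21588) = sqrt(-11*11881 - 21588) = sqrt(-130691 - 21588) = sqrt(-152279) = I*sqrt(152279)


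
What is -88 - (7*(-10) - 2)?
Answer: -16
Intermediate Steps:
-88 - (7*(-10) - 2) = -88 - (-70 - 2) = -88 - 1*(-72) = -88 + 72 = -16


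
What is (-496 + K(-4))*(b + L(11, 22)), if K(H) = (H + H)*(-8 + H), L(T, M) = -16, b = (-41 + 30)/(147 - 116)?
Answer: 202800/31 ≈ 6541.9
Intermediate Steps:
b = -11/31 ≈ -0.35484
K(H) = 2*H*(-8 + H) (K(H) = (2*H)*(-8 + H) = 2*H*(-8 + H))
(-496 + K(-4))*(b + L(11, 22)) = (-496 + 2*(-4)*(-8 - 4))*(-11/31 - 16) = (-496 + 2*(-4)*(-12))*(-507/31) = (-496 + 96)*(-507/31) = -400*(-507/31) = 202800/31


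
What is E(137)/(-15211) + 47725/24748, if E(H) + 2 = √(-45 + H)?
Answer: 31564977/16367036 - 2*√23/15211 ≈ 1.9279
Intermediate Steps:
E(H) = -2 + √(-45 + H)
E(137)/(-15211) + 47725/24748 = (-2 + √(-45 + 137))/(-15211) + 47725/24748 = (-2 + √92)*(-1/15211) + 47725*(1/24748) = (-2 + 2*√23)*(-1/15211) + 2075/1076 = (2/15211 - 2*√23/15211) + 2075/1076 = 31564977/16367036 - 2*√23/15211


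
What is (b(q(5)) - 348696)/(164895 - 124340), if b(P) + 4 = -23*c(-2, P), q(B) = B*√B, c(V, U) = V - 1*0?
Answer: -348654/40555 ≈ -8.5971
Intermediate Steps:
c(V, U) = V (c(V, U) = V + 0 = V)
q(B) = B^(3/2)
b(P) = 42 (b(P) = -4 - 23*(-2) = -4 + 46 = 42)
(b(q(5)) - 348696)/(164895 - 124340) = (42 - 348696)/(164895 - 124340) = -348654/40555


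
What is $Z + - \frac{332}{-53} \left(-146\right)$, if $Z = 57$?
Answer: $- \frac{45451}{53} \approx -857.57$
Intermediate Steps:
$Z + - \frac{332}{-53} \left(-146\right) = 57 + - \frac{332}{-53} \left(-146\right) = 57 + \left(-332\right) \left(- \frac{1}{53}\right) \left(-146\right) = 57 + \frac{332}{53} \left(-146\right) = 57 - \frac{48472}{53} = - \frac{45451}{53}$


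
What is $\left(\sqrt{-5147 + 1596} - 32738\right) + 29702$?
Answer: $-3036 + i \sqrt{3551} \approx -3036.0 + 59.59 i$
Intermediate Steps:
$\left(\sqrt{-5147 + 1596} - 32738\right) + 29702 = \left(\sqrt{-3551} - 32738\right) + 29702 = \left(i \sqrt{3551} - 32738\right) + 29702 = \left(-32738 + i \sqrt{3551}\right) + 29702 = -3036 + i \sqrt{3551}$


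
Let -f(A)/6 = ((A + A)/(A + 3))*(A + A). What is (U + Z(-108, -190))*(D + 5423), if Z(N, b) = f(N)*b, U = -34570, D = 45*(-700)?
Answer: 98775660142/7 ≈ 1.4111e+10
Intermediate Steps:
D = -31500
f(A) = -24*A²/(3 + A) (f(A) = -6*(A + A)/(A + 3)*(A + A) = -6*(2*A)/(3 + A)*2*A = -6*2*A/(3 + A)*2*A = -24*A²/(3 + A))
Z(N, b) = -24*b*N²/(3 + N) (Z(N, b) = (-24*N²/(3 + N))*b = -24*b*N²/(3 + N))
(U + Z(-108, -190))*(D + 5423) = (-34570 - 24*(-190)*(-108)²/(3 - 108))*(-31500 + 5423) = (-34570 - 24*(-190)*11664/(-105))*(-26077) = (-34570 - 24*(-190)*11664*(-1/105))*(-26077) = (-34570 - 3545856/7)*(-26077) = -3787846/7*(-26077) = 98775660142/7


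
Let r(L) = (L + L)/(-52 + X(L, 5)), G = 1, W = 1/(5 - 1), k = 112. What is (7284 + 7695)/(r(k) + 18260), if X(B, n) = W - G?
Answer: 1053523/1283988 ≈ 0.82051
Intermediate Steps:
W = ¼ (W = 1/4 = ¼ ≈ 0.25000)
X(B, n) = -¾ (X(B, n) = ¼ - 1*1 = ¼ - 1 = -¾)
r(L) = -8*L/211 (r(L) = (L + L)/(-52 - ¾) = (2*L)/(-211/4) = (2*L)*(-4/211) = -8*L/211)
(7284 + 7695)/(r(k) + 18260) = (7284 + 7695)/(-8/211*112 + 18260) = 14979/(-896/211 + 18260) = 14979/(3851964/211) = 14979*(211/3851964) = 1053523/1283988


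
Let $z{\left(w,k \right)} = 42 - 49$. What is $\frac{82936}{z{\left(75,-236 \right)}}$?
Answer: $-11848$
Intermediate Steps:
$z{\left(w,k \right)} = -7$ ($z{\left(w,k \right)} = 42 - 49 = -7$)
$\frac{82936}{z{\left(75,-236 \right)}} = \frac{82936}{-7} = 82936 \left(- \frac{1}{7}\right) = -11848$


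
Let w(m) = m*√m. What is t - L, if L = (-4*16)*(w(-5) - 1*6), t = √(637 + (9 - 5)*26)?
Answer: -384 + √741 - 320*I*√5 ≈ -356.78 - 715.54*I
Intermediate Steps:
w(m) = m^(3/2)
t = √741 (t = √(637 + 4*26) = √(637 + 104) = √741 ≈ 27.221)
L = 384 + 320*I*√5 (L = (-4*16)*((-5)^(3/2) - 1*6) = -64*(-5*I*√5 - 6) = -64*(-6 - 5*I*√5) = 384 + 320*I*√5 ≈ 384.0 + 715.54*I)
t - L = √741 - (384 + 320*I*√5) = √741 + (-384 - 320*I*√5) = -384 + √741 - 320*I*√5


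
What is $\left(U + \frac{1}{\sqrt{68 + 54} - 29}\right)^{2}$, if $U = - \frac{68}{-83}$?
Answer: $\frac{2161695683}{3561344329} - \frac{92970 \sqrt{122}}{42907763} \approx 0.58306$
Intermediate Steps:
$U = \frac{68}{83}$ ($U = \left(-68\right) \left(- \frac{1}{83}\right) = \frac{68}{83} \approx 0.81928$)
$\left(U + \frac{1}{\sqrt{68 + 54} - 29}\right)^{2} = \left(\frac{68}{83} + \frac{1}{\sqrt{68 + 54} - 29}\right)^{2} = \left(\frac{68}{83} + \frac{1}{\sqrt{122} - 29}\right)^{2} = \left(\frac{68}{83} + \frac{1}{-29 + \sqrt{122}}\right)^{2}$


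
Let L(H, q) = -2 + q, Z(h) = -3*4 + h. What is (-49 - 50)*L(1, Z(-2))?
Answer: 1584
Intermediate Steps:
Z(h) = -12 + h
(-49 - 50)*L(1, Z(-2)) = (-49 - 50)*(-2 + (-12 - 2)) = -99*(-2 - 14) = -99*(-16) = 1584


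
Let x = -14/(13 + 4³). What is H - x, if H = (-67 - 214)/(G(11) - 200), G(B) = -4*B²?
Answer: 4459/7524 ≈ 0.59264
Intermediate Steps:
H = 281/684 (H = (-67 - 214)/(-4*11² - 200) = -281/(-4*121 - 200) = -281/(-484 - 200) = -281/(-684) = -281*(-1/684) = 281/684 ≈ 0.41082)
x = -2/11 (x = -14/(13 + 64) = -14/77 = (1/77)*(-14) = -2/11 ≈ -0.18182)
H - x = 281/684 - 1*(-2/11) = 281/684 + 2/11 = 4459/7524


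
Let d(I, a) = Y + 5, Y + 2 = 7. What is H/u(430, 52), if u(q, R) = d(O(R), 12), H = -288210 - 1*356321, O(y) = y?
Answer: -644531/10 ≈ -64453.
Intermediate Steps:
Y = 5 (Y = -2 + 7 = 5)
H = -644531 (H = -288210 - 356321 = -644531)
d(I, a) = 10 (d(I, a) = 5 + 5 = 10)
u(q, R) = 10
H/u(430, 52) = -644531/10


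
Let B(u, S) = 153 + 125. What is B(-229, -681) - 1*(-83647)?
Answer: 83925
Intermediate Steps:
B(u, S) = 278
B(-229, -681) - 1*(-83647) = 278 - 1*(-83647) = 278 + 83647 = 83925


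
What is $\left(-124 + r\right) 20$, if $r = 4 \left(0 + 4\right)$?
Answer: $-2160$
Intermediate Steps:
$r = 16$ ($r = 4 \cdot 4 = 16$)
$\left(-124 + r\right) 20 = \left(-124 + 16\right) 20 = \left(-108\right) 20 = -2160$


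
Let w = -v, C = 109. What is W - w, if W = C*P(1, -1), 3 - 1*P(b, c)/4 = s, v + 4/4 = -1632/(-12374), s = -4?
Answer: 18877353/6187 ≈ 3051.1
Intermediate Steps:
v = -5371/6187 (v = -1 - 1632/(-12374) = -1 - 1632*(-1/12374) = -1 + 816/6187 = -5371/6187 ≈ -0.86811)
P(b, c) = 28 (P(b, c) = 12 - 4*(-4) = 12 + 16 = 28)
W = 3052 (W = 109*28 = 3052)
w = 5371/6187 (w = -1*(-5371/6187) = 5371/6187 ≈ 0.86811)
W - w = 3052 - 1*5371/6187 = 3052 - 5371/6187 = 18877353/6187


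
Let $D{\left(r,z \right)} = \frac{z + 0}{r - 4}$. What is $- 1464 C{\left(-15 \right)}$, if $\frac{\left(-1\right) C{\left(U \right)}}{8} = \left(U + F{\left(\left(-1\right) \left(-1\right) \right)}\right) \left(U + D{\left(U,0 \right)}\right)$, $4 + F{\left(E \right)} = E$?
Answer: $3162240$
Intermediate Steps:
$F{\left(E \right)} = -4 + E$
$D{\left(r,z \right)} = \frac{z}{-4 + r}$
$C{\left(U \right)} = - 8 U \left(-3 + U\right)$ ($C{\left(U \right)} = - 8 \left(U - 3\right) \left(U + \frac{0}{-4 + U}\right) = - 8 \left(U + \left(-4 + 1\right)\right) \left(U + 0\right) = - 8 \left(U - 3\right) U = - 8 \left(-3 + U\right) U = - 8 U \left(-3 + U\right)$)
$- 1464 C{\left(-15 \right)} = - 1464 \cdot 8 \left(-15\right) \left(3 - -15\right) = - 1464 \cdot 8 \left(-15\right) \left(3 + 15\right) = - 1464 \cdot 8 \left(-15\right) 18 = \left(-1464\right) \left(-2160\right) = 3162240$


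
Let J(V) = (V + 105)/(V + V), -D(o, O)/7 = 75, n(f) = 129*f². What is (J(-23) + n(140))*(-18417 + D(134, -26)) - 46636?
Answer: -1101538210406/23 ≈ -4.7893e+10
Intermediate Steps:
D(o, O) = -525 (D(o, O) = -7*75 = -525)
J(V) = (105 + V)/(2*V) (J(V) = (105 + V)/((2*V)) = (105 + V)*(1/(2*V)) = (105 + V)/(2*V))
(J(-23) + n(140))*(-18417 + D(134, -26)) - 46636 = ((½)*(105 - 23)/(-23) + 129*140²)*(-18417 - 525) - 46636 = ((½)*(-1/23)*82 + 129*19600)*(-18942) - 46636 = (-41/23 + 2528400)*(-18942) - 46636 = (58153159/23)*(-18942) - 46636 = -1101537137778/23 - 46636 = -1101538210406/23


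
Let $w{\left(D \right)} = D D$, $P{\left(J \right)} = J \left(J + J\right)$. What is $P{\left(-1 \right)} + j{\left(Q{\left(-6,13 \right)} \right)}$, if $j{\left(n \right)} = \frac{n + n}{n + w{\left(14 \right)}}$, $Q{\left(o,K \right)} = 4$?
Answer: $\frac{51}{25} \approx 2.04$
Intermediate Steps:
$P{\left(J \right)} = 2 J^{2}$ ($P{\left(J \right)} = J 2 J = 2 J^{2}$)
$w{\left(D \right)} = D^{2}$
$j{\left(n \right)} = \frac{2 n}{196 + n}$ ($j{\left(n \right)} = \frac{n + n}{n + 14^{2}} = \frac{2 n}{n + 196} = \frac{2 n}{196 + n}$)
$P{\left(-1 \right)} + j{\left(Q{\left(-6,13 \right)} \right)} = 2 \left(-1\right)^{2} + 2 \cdot 4 \frac{1}{196 + 4} = 2 \cdot 1 + 2 \cdot 4 \cdot \frac{1}{200} = 2 + 2 \cdot 4 \cdot \frac{1}{200} = 2 + \frac{1}{25} = \frac{51}{25}$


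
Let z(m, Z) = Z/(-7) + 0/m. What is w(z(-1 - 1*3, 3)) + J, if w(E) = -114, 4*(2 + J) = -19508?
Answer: -4993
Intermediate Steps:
J = -4879 (J = -2 + (1/4)*(-19508) = -2 - 4877 = -4879)
z(m, Z) = -Z/7 (z(m, Z) = Z*(-1/7) + 0 = -Z/7 + 0 = -Z/7)
w(z(-1 - 1*3, 3)) + J = -114 - 4879 = -4993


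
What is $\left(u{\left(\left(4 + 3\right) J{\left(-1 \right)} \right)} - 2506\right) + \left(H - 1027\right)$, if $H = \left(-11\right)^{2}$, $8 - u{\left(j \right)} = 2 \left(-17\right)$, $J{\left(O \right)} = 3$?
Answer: $-3370$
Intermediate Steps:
$u{\left(j \right)} = 42$ ($u{\left(j \right)} = 8 - 2 \left(-17\right) = 8 - -34 = 8 + 34 = 42$)
$H = 121$
$\left(u{\left(\left(4 + 3\right) J{\left(-1 \right)} \right)} - 2506\right) + \left(H - 1027\right) = \left(42 - 2506\right) + \left(121 - 1027\right) = -2464 + \left(121 - 1027\right) = -2464 - 906 = -3370$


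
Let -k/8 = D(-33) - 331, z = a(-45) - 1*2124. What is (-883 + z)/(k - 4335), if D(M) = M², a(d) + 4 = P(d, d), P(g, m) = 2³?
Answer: 3003/10399 ≈ 0.28878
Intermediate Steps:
P(g, m) = 8
a(d) = 4 (a(d) = -4 + 8 = 4)
z = -2120 (z = 4 - 1*2124 = 4 - 2124 = -2120)
k = -6064 (k = -8*((-33)² - 331) = -8*(1089 - 331) = -8*758 = -6064)
(-883 + z)/(k - 4335) = (-883 - 2120)/(-6064 - 4335) = -3003/(-10399) = -3003*(-1/10399) = 3003/10399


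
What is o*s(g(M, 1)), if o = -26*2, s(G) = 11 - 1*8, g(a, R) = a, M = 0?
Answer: -156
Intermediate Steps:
s(G) = 3 (s(G) = 11 - 8 = 3)
o = -52
o*s(g(M, 1)) = -52*3 = -156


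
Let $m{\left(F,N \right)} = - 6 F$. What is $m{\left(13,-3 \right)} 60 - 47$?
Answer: $-4727$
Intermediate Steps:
$m{\left(13,-3 \right)} 60 - 47 = \left(-6\right) 13 \cdot 60 - 47 = \left(-78\right) 60 - 47 = -4680 - 47 = -4727$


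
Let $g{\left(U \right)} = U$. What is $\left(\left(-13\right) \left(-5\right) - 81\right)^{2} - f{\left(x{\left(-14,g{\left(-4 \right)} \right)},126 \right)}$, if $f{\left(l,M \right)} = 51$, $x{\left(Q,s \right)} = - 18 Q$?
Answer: $205$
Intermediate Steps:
$\left(\left(-13\right) \left(-5\right) - 81\right)^{2} - f{\left(x{\left(-14,g{\left(-4 \right)} \right)},126 \right)} = \left(\left(-13\right) \left(-5\right) - 81\right)^{2} - 51 = \left(65 - 81\right)^{2} - 51 = \left(-16\right)^{2} - 51 = 256 - 51 = 205$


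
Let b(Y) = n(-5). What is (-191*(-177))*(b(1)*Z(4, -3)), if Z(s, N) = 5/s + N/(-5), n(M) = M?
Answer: -1250859/4 ≈ -3.1272e+5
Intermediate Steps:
b(Y) = -5
Z(s, N) = 5/s - N/5 (Z(s, N) = 5/s + N*(-⅕) = 5/s - N/5)
(-191*(-177))*(b(1)*Z(4, -3)) = (-191*(-177))*(-5*(5/4 - ⅕*(-3))) = 33807*(-5*(5*(¼) + ⅗)) = 33807*(-5*(5/4 + ⅗)) = 33807*(-5*37/20) = 33807*(-37/4) = -1250859/4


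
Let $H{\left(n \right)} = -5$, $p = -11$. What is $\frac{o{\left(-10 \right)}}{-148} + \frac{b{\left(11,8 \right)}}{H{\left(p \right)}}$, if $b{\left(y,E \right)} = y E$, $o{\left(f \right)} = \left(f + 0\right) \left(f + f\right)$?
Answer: $- \frac{3506}{185} \approx -18.951$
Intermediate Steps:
$o{\left(f \right)} = 2 f^{2}$ ($o{\left(f \right)} = f 2 f = 2 f^{2}$)
$b{\left(y,E \right)} = E y$
$\frac{o{\left(-10 \right)}}{-148} + \frac{b{\left(11,8 \right)}}{H{\left(p \right)}} = \frac{2 \left(-10\right)^{2}}{-148} + \frac{8 \cdot 11}{-5} = 2 \cdot 100 \left(- \frac{1}{148}\right) + 88 \left(- \frac{1}{5}\right) = 200 \left(- \frac{1}{148}\right) - \frac{88}{5} = - \frac{50}{37} - \frac{88}{5} = - \frac{3506}{185}$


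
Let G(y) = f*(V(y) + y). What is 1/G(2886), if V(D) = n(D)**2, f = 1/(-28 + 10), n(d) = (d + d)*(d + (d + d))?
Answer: -3/416233046208577 ≈ -7.2075e-15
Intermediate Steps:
n(d) = 6*d**2 (n(d) = (2*d)*(d + 2*d) = (2*d)*(3*d) = 6*d**2)
f = -1/18 (f = 1/(-18) = -1/18 ≈ -0.055556)
V(D) = 36*D**4 (V(D) = (6*D**2)**2 = 36*D**4)
G(y) = -2*y**4 - y/18 (G(y) = -(36*y**4 + y)/18 = -(y + 36*y**4)/18 = -2*y**4 - y/18)
1/G(2886) = 1/(-2*2886**4 - 1/18*2886) = 1/(-2*69372174368016 - 481/3) = 1/(-138744348736032 - 481/3) = 1/(-416233046208577/3) = -3/416233046208577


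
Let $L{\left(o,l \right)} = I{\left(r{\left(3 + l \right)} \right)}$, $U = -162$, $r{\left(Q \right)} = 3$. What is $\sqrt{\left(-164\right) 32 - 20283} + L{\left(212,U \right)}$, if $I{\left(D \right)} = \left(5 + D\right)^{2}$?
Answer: $64 + 11 i \sqrt{211} \approx 64.0 + 159.78 i$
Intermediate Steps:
$L{\left(o,l \right)} = 64$ ($L{\left(o,l \right)} = \left(5 + 3\right)^{2} = 8^{2} = 64$)
$\sqrt{\left(-164\right) 32 - 20283} + L{\left(212,U \right)} = \sqrt{\left(-164\right) 32 - 20283} + 64 = \sqrt{-5248 - 20283} + 64 = \sqrt{-25531} + 64 = 11 i \sqrt{211} + 64 = 64 + 11 i \sqrt{211}$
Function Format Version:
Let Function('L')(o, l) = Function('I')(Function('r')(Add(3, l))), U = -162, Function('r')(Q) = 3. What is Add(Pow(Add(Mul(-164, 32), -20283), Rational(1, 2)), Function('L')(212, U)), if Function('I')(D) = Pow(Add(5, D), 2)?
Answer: Add(64, Mul(11, I, Pow(211, Rational(1, 2)))) ≈ Add(64.000, Mul(159.78, I))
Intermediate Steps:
Function('L')(o, l) = 64 (Function('L')(o, l) = Pow(Add(5, 3), 2) = Pow(8, 2) = 64)
Add(Pow(Add(Mul(-164, 32), -20283), Rational(1, 2)), Function('L')(212, U)) = Add(Pow(Add(Mul(-164, 32), -20283), Rational(1, 2)), 64) = Add(Pow(Add(-5248, -20283), Rational(1, 2)), 64) = Add(Pow(-25531, Rational(1, 2)), 64) = Add(Mul(11, I, Pow(211, Rational(1, 2))), 64) = Add(64, Mul(11, I, Pow(211, Rational(1, 2))))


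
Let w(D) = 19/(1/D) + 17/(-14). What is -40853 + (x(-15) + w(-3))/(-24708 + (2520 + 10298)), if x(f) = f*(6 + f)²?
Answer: -1360074511/33292 ≈ -40853.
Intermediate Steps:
w(D) = -17/14 + 19*D (w(D) = 19*D + 17*(-1/14) = 19*D - 17/14 = -17/14 + 19*D)
-40853 + (x(-15) + w(-3))/(-24708 + (2520 + 10298)) = -40853 + (-15*(6 - 15)² + (-17/14 + 19*(-3)))/(-24708 + (2520 + 10298)) = -40853 + (-15*(-9)² + (-17/14 - 57))/(-24708 + 12818) = -40853 + (-15*81 - 815/14)/(-11890) = -40853 + (-1215 - 815/14)*(-1/11890) = -40853 - 17825/14*(-1/11890) = -40853 + 3565/33292 = -1360074511/33292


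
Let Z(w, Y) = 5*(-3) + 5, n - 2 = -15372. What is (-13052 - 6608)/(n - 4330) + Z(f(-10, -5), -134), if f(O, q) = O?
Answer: -8867/985 ≈ -9.0020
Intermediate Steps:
n = -15370 (n = 2 - 15372 = -15370)
Z(w, Y) = -10 (Z(w, Y) = -15 + 5 = -10)
(-13052 - 6608)/(n - 4330) + Z(f(-10, -5), -134) = (-13052 - 6608)/(-15370 - 4330) - 10 = -19660/(-19700) - 10 = -19660*(-1/19700) - 10 = 983/985 - 10 = -8867/985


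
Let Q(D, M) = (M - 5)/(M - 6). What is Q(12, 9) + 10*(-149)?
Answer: -4466/3 ≈ -1488.7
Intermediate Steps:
Q(D, M) = (-5 + M)/(-6 + M)
Q(12, 9) + 10*(-149) = (-5 + 9)/(-6 + 9) + 10*(-149) = 4/3 - 1490 = -4466/3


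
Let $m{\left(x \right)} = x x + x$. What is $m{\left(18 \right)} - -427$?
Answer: $769$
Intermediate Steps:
$m{\left(x \right)} = x + x^{2}$ ($m{\left(x \right)} = x^{2} + x = x + x^{2}$)
$m{\left(18 \right)} - -427 = 18 \left(1 + 18\right) - -427 = 18 \cdot 19 + 427 = 342 + 427 = 769$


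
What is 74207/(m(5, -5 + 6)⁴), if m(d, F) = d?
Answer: 74207/625 ≈ 118.73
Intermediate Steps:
74207/(m(5, -5 + 6)⁴) = 74207/(5⁴) = 74207/625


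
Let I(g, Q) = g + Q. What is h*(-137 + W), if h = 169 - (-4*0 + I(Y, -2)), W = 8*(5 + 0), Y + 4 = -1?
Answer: -17072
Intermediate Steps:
Y = -5 (Y = -4 - 1 = -5)
I(g, Q) = Q + g
W = 40 (W = 8*5 = 40)
h = 176 (h = 169 - (-4*0 + (-2 - 5)) = 169 - (0 - 7) = 169 - 1*(-7) = 169 + 7 = 176)
h*(-137 + W) = 176*(-137 + 40) = 176*(-97) = -17072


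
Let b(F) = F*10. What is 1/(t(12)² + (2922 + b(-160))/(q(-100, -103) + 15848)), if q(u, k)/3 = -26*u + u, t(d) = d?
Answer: 11674/1681717 ≈ 0.0069417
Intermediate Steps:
b(F) = 10*F
q(u, k) = -75*u (q(u, k) = 3*(-26*u + u) = 3*(-25*u) = -75*u)
1/(t(12)² + (2922 + b(-160))/(q(-100, -103) + 15848)) = 1/(12² + (2922 + 10*(-160))/(-75*(-100) + 15848)) = 1/(144 + (2922 - 1600)/(7500 + 15848)) = 1/(144 + 1322/23348) = 1/(144 + 1322*(1/23348)) = 1/(144 + 661/11674) = 1/(1681717/11674) = 11674/1681717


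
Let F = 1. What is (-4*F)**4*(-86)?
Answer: -22016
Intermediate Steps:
(-4*F)**4*(-86) = (-4*1)**4*(-86) = (-4)**4*(-86) = 256*(-86) = -22016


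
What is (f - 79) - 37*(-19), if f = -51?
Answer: 573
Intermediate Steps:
(f - 79) - 37*(-19) = (-51 - 79) - 37*(-19) = -130 + 703 = 573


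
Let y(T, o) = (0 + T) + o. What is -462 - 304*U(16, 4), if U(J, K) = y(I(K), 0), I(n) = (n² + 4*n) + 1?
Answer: -10494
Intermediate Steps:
I(n) = 1 + n² + 4*n
y(T, o) = T + o
U(J, K) = 1 + K² + 4*K (U(J, K) = (1 + K² + 4*K) + 0 = 1 + K² + 4*K)
-462 - 304*U(16, 4) = -462 - 304*(1 + 4² + 4*4) = -462 - 304*(1 + 16 + 16) = -462 - 304*33 = -462 - 10032 = -10494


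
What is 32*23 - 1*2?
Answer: 734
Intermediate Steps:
32*23 - 1*2 = 736 - 2 = 734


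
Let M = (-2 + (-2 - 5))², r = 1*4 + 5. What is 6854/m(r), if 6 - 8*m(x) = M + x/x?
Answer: -13708/19 ≈ -721.47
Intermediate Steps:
r = 9 (r = 4 + 5 = 9)
M = 81 (M = (-2 - 7)² = (-9)² = 81)
m(x) = -19/2 (m(x) = ¾ - (81 + x/x)/8 = ¾ - (81 + 1)/8 = ¾ - ⅛*82 = ¾ - 41/4 = -19/2)
6854/m(r) = 6854/(-19/2) = 6854*(-2/19) = -13708/19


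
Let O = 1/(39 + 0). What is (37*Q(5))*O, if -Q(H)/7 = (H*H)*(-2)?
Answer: 12950/39 ≈ 332.05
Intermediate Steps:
O = 1/39 ≈ 0.025641
Q(H) = 14*H² (Q(H) = -7*H*H*(-2) = -7*H²*(-2) = -(-14)*H² = 14*H²)
(37*Q(5))*O = (37*(14*5²))*(1/39) = (37*(14*25))*(1/39) = (37*350)*(1/39) = 12950*(1/39) = 12950/39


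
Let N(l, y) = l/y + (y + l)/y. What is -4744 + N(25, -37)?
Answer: -175541/37 ≈ -4744.4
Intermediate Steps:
N(l, y) = l/y + (l + y)/y
-4744 + N(25, -37) = -4744 + (-37 + 2*25)/(-37) = -4744 - (-37 + 50)/37 = -4744 - 1/37*13 = -4744 - 13/37 = -175541/37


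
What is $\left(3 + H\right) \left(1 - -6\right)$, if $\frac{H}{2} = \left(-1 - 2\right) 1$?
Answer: $-21$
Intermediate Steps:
$H = -6$ ($H = 2 \left(-1 - 2\right) 1 = 2 \left(\left(-3\right) 1\right) = 2 \left(-3\right) = -6$)
$\left(3 + H\right) \left(1 - -6\right) = \left(3 - 6\right) \left(1 - -6\right) = - 3 \left(1 + 6\right) = \left(-3\right) 7 = -21$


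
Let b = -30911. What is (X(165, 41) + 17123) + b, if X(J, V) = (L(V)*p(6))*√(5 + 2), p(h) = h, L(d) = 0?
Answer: -13788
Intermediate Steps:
X(J, V) = 0 (X(J, V) = (0*6)*√(5 + 2) = 0*√7 = 0)
(X(165, 41) + 17123) + b = (0 + 17123) - 30911 = 17123 - 30911 = -13788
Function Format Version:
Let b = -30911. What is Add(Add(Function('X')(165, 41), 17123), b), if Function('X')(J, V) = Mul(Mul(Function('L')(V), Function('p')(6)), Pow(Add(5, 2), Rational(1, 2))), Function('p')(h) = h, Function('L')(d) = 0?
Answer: -13788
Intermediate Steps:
Function('X')(J, V) = 0 (Function('X')(J, V) = Mul(Mul(0, 6), Pow(Add(5, 2), Rational(1, 2))) = Mul(0, Pow(7, Rational(1, 2))) = 0)
Add(Add(Function('X')(165, 41), 17123), b) = Add(Add(0, 17123), -30911) = Add(17123, -30911) = -13788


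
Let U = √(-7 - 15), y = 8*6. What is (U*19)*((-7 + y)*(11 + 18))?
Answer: 22591*I*√22 ≈ 1.0596e+5*I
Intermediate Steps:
y = 48
U = I*√22 (U = √(-22) = I*√22 ≈ 4.6904*I)
(U*19)*((-7 + y)*(11 + 18)) = ((I*√22)*19)*((-7 + 48)*(11 + 18)) = (19*I*√22)*(41*29) = (19*I*√22)*1189 = 22591*I*√22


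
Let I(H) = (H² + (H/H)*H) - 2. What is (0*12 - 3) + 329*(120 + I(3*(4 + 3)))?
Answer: 190817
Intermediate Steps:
I(H) = -2 + H + H² (I(H) = (H² + 1*H) - 2 = (H² + H) - 2 = (H + H²) - 2 = -2 + H + H²)
(0*12 - 3) + 329*(120 + I(3*(4 + 3))) = (0*12 - 3) + 329*(120 + (-2 + 3*(4 + 3) + (3*(4 + 3))²)) = (0 - 3) + 329*(120 + (-2 + 3*7 + (3*7)²)) = -3 + 329*(120 + (-2 + 21 + 21²)) = -3 + 329*(120 + (-2 + 21 + 441)) = -3 + 329*(120 + 460) = -3 + 329*580 = -3 + 190820 = 190817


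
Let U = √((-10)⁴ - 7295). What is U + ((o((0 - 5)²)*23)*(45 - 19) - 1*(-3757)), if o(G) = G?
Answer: 18707 + √2705 ≈ 18759.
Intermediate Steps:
U = √2705 (U = √(10000 - 7295) = √2705 ≈ 52.010)
U + ((o((0 - 5)²)*23)*(45 - 19) - 1*(-3757)) = √2705 + (((0 - 5)²*23)*(45 - 19) - 1*(-3757)) = √2705 + (((-5)²*23)*26 + 3757) = √2705 + ((25*23)*26 + 3757) = √2705 + (575*26 + 3757) = √2705 + (14950 + 3757) = √2705 + 18707 = 18707 + √2705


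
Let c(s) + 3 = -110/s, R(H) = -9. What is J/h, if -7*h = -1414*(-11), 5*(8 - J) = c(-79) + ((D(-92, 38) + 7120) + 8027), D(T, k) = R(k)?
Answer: 238523/175538 ≈ 1.3588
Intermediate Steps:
D(T, k) = -9
c(s) = -3 - 110/s
J = -238523/79 (J = 8 - ((-3 - 110/(-79)) + ((-9 + 7120) + 8027))/5 = 8 - ((-3 - 110*(-1/79)) + (7111 + 8027))/5 = 8 - ((-3 + 110/79) + 15138)/5 = 8 - (-127/79 + 15138)/5 = 8 - ⅕*1195775/79 = 8 - 239155/79 = -238523/79 ≈ -3019.3)
h = -2222 (h = -(-202)*(-11) = -⅐*15554 = -2222)
J/h = -238523/79/(-2222) = -238523/79*(-1/2222) = 238523/175538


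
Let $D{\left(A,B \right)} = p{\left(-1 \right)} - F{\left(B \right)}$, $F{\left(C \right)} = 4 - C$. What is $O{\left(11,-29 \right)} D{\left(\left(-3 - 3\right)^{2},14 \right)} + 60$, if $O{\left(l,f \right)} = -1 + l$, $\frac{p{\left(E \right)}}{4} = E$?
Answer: $120$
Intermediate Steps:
$p{\left(E \right)} = 4 E$
$D{\left(A,B \right)} = -8 + B$ ($D{\left(A,B \right)} = 4 \left(-1\right) - \left(4 - B\right) = -4 + \left(-4 + B\right) = -8 + B$)
$O{\left(11,-29 \right)} D{\left(\left(-3 - 3\right)^{2},14 \right)} + 60 = \left(-1 + 11\right) \left(-8 + 14\right) + 60 = 10 \cdot 6 + 60 = 60 + 60 = 120$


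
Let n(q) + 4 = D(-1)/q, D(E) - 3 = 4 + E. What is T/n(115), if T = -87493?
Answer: 10061695/454 ≈ 22162.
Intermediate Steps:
D(E) = 7 + E (D(E) = 3 + (4 + E) = 7 + E)
n(q) = -4 + 6/q (n(q) = -4 + (7 - 1)/q = -4 + 6/q)
T/n(115) = -87493/(-4 + 6/115) = -87493/(-454/115) = -87493*(-115/454) = 10061695/454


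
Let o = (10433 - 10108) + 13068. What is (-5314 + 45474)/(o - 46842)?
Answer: -40160/33449 ≈ -1.2006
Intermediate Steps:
o = 13393 (o = 325 + 13068 = 13393)
(-5314 + 45474)/(o - 46842) = (-5314 + 45474)/(13393 - 46842) = 40160/(-33449) = 40160*(-1/33449) = -40160/33449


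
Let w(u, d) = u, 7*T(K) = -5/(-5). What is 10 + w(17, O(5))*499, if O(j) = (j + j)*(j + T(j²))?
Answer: 8493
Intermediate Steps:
T(K) = ⅐ (T(K) = (-5/(-5))/7 = (-5*(-⅕))/7 = (⅐)*1 = ⅐)
O(j) = 2*j*(⅐ + j) (O(j) = (j + j)*(j + ⅐) = (2*j)*(⅐ + j) = 2*j*(⅐ + j))
10 + w(17, O(5))*499 = 10 + 17*499 = 10 + 8483 = 8493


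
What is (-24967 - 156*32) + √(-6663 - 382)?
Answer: -29959 + I*√7045 ≈ -29959.0 + 83.934*I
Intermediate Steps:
(-24967 - 156*32) + √(-6663 - 382) = (-24967 - 4992) + √(-7045) = -29959 + I*√7045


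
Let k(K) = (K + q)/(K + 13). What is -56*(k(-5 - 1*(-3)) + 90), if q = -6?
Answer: -54992/11 ≈ -4999.3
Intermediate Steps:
k(K) = (-6 + K)/(13 + K) (k(K) = (K - 6)/(K + 13) = (-6 + K)/(13 + K))
-56*(k(-5 - 1*(-3)) + 90) = -56*((-6 + (-5 - 1*(-3)))/(13 + (-5 - 1*(-3))) + 90) = -56*((-6 + (-5 + 3))/(13 + (-5 + 3)) + 90) = -56*((-6 - 2)/(13 - 2) + 90) = -56*(-8/11 + 90) = -56*982/11 = -54992/11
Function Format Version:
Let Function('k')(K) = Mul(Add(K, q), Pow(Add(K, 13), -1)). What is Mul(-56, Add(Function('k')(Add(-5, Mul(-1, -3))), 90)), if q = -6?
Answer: Rational(-54992, 11) ≈ -4999.3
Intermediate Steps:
Function('k')(K) = Mul(Pow(Add(13, K), -1), Add(-6, K)) (Function('k')(K) = Mul(Add(K, -6), Pow(Add(K, 13), -1)) = Mul(Add(-6, K), Pow(Add(13, K), -1)) = Mul(Pow(Add(13, K), -1), Add(-6, K)))
Mul(-56, Add(Function('k')(Add(-5, Mul(-1, -3))), 90)) = Mul(-56, Add(Mul(Pow(Add(13, Add(-5, Mul(-1, -3))), -1), Add(-6, Add(-5, Mul(-1, -3)))), 90)) = Mul(-56, Add(Mul(Pow(Add(13, Add(-5, 3)), -1), Add(-6, Add(-5, 3))), 90)) = Mul(-56, Add(Mul(Pow(Add(13, -2), -1), Add(-6, -2)), 90)) = Mul(-56, Add(Mul(Pow(11, -1), -8), 90)) = Mul(-56, Add(Mul(Rational(1, 11), -8), 90)) = Mul(-56, Add(Rational(-8, 11), 90)) = Mul(-56, Rational(982, 11)) = Rational(-54992, 11)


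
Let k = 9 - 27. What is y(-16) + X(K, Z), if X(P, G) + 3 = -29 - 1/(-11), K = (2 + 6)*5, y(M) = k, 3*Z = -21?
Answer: -549/11 ≈ -49.909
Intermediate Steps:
Z = -7 (Z = (⅓)*(-21) = -7)
k = -18
y(M) = -18
K = 40 (K = 8*5 = 40)
X(P, G) = -351/11 (X(P, G) = -3 + (-29 - 1/(-11)) = -3 + (-29 - 1*(-1/11)) = -3 + (-29 + 1/11) = -3 - 318/11 = -351/11)
y(-16) + X(K, Z) = -18 - 351/11 = -549/11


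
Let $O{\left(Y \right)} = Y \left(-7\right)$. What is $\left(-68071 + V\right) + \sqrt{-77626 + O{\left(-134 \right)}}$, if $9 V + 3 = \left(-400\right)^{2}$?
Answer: $- \frac{452642}{9} + 4 i \sqrt{4793} \approx -50294.0 + 276.93 i$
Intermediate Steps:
$O{\left(Y \right)} = - 7 Y$
$V = \frac{159997}{9}$ ($V = - \frac{1}{3} + \frac{\left(-400\right)^{2}}{9} = - \frac{1}{3} + \frac{1}{9} \cdot 160000 = - \frac{1}{3} + \frac{160000}{9} = \frac{159997}{9} \approx 17777.0$)
$\left(-68071 + V\right) + \sqrt{-77626 + O{\left(-134 \right)}} = \left(-68071 + \frac{159997}{9}\right) + \sqrt{-77626 - -938} = - \frac{452642}{9} + \sqrt{-77626 + 938} = - \frac{452642}{9} + \sqrt{-76688} = - \frac{452642}{9} + 4 i \sqrt{4793}$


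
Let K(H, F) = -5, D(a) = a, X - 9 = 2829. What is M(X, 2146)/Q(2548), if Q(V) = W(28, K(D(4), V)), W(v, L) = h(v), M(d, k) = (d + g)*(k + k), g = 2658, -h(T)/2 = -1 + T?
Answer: -3931472/9 ≈ -4.3683e+5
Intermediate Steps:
X = 2838 (X = 9 + 2829 = 2838)
h(T) = 2 - 2*T (h(T) = -2*(-1 + T) = 2 - 2*T)
M(d, k) = 2*k*(2658 + d) (M(d, k) = (d + 2658)*(k + k) = (2658 + d)*(2*k) = 2*k*(2658 + d))
W(v, L) = 2 - 2*v
Q(V) = -54 (Q(V) = 2 - 2*28 = 2 - 56 = -54)
M(X, 2146)/Q(2548) = (2*2146*(2658 + 2838))/(-54) = (2*2146*5496)*(-1/54) = 23588832*(-1/54) = -3931472/9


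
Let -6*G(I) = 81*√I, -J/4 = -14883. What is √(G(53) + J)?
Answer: √(238128 - 54*√53)/2 ≈ 243.79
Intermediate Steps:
J = 59532 (J = -4*(-14883) = 59532)
G(I) = -27*√I/2
√(G(53) + J) = √(-27*√53/2 + 59532) = √(59532 - 27*√53/2)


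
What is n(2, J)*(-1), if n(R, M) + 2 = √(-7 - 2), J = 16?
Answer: 2 - 3*I ≈ 2.0 - 3.0*I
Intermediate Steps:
n(R, M) = -2 + 3*I (n(R, M) = -2 + √(-7 - 2) = -2 + √(-9) = -2 + 3*I)
n(2, J)*(-1) = (-2 + 3*I)*(-1) = 2 - 3*I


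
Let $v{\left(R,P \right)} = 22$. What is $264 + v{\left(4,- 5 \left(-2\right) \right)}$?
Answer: $286$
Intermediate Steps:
$264 + v{\left(4,- 5 \left(-2\right) \right)} = 264 + 22 = 286$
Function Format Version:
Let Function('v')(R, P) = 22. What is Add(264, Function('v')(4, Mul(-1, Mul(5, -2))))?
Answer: 286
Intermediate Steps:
Add(264, Function('v')(4, Mul(-1, Mul(5, -2)))) = Add(264, 22) = 286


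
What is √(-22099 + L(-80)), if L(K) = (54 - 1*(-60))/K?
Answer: I*√8840170/20 ≈ 148.66*I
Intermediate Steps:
L(K) = 114/K (L(K) = (54 + 60)/K = 114/K)
√(-22099 + L(-80)) = √(-22099 + 114/(-80)) = √(-22099 + 114*(-1/80)) = √(-22099 - 57/40) = √(-884017/40) = I*√8840170/20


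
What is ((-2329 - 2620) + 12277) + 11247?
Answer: 18575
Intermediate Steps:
((-2329 - 2620) + 12277) + 11247 = (-4949 + 12277) + 11247 = 7328 + 11247 = 18575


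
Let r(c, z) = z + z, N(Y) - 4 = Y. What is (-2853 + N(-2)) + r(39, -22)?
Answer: -2895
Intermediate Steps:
N(Y) = 4 + Y
r(c, z) = 2*z
(-2853 + N(-2)) + r(39, -22) = (-2853 + (4 - 2)) + 2*(-22) = (-2853 + 2) - 44 = -2851 - 44 = -2895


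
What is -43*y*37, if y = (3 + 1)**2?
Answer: -25456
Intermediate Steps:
y = 16 (y = 4**2 = 16)
-43*y*37 = -43*16*37 = -688*37 = -25456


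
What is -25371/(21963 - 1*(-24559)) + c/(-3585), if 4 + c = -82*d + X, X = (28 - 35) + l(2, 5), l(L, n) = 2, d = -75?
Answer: -125548879/55593790 ≈ -2.2583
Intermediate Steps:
X = -5 (X = (28 - 35) + 2 = -7 + 2 = -5)
c = 6141 (c = -4 + (-82*(-75) - 5) = -4 + (6150 - 5) = -4 + 6145 = 6141)
-25371/(21963 - 1*(-24559)) + c/(-3585) = -25371/(21963 - 1*(-24559)) + 6141/(-3585) = -25371/(21963 + 24559) + 6141*(-1/3585) = -25371/46522 - 2047/1195 = -125548879/55593790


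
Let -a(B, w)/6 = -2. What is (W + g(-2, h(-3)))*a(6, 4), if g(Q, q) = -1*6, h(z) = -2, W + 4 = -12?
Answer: -264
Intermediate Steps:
a(B, w) = 12 (a(B, w) = -6*(-2) = 12)
W = -16 (W = -4 - 12 = -16)
g(Q, q) = -6
(W + g(-2, h(-3)))*a(6, 4) = (-16 - 6)*12 = -22*12 = -264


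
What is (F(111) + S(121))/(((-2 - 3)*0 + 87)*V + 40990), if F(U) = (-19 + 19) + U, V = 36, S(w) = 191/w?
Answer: 6811/2669381 ≈ 0.0025515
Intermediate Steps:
F(U) = U (F(U) = 0 + U = U)
(F(111) + S(121))/(((-2 - 3)*0 + 87)*V + 40990) = (111 + 191/121)/(((-2 - 3)*0 + 87)*36 + 40990) = (111 + 191*(1/121))/((-5*0 + 87)*36 + 40990) = (111 + 191/121)/((0 + 87)*36 + 40990) = 13622/(121*(87*36 + 40990)) = 13622/(121*(3132 + 40990)) = (13622/121)/44122 = (13622/121)*(1/44122) = 6811/2669381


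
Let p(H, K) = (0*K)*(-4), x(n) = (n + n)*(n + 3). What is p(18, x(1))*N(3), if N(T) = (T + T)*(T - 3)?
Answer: 0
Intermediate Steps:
x(n) = 2*n*(3 + n) (x(n) = (2*n)*(3 + n) = 2*n*(3 + n))
p(H, K) = 0 (p(H, K) = 0*(-4) = 0)
N(T) = 2*T*(-3 + T) (N(T) = (2*T)*(-3 + T) = 2*T*(-3 + T))
p(18, x(1))*N(3) = 0*(2*3*(-3 + 3)) = 0*(2*3*0) = 0*0 = 0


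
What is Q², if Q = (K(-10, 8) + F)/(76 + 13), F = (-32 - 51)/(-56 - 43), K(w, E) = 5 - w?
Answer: 2458624/77633721 ≈ 0.031670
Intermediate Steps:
F = 83/99 (F = -83/(-99) = -83*(-1/99) = 83/99 ≈ 0.83838)
Q = 1568/8811 (Q = ((5 - 1*(-10)) + 83/99)/(76 + 13) = ((5 + 10) + 83/99)/89 = (15 + 83/99)*(1/89) = (1568/99)*(1/89) = 1568/8811 ≈ 0.17796)
Q² = (1568/8811)² = 2458624/77633721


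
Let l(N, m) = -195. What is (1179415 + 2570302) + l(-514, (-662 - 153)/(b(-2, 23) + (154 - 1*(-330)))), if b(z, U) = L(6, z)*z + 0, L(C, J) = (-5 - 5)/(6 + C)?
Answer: 3749522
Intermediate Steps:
L(C, J) = -10/(6 + C)
b(z, U) = -5*z/6 (b(z, U) = (-10/(6 + 6))*z + 0 = (-10/12)*z + 0 = (-10*1/12)*z + 0 = -5*z/6 + 0 = -5*z/6)
(1179415 + 2570302) + l(-514, (-662 - 153)/(b(-2, 23) + (154 - 1*(-330)))) = (1179415 + 2570302) - 195 = 3749717 - 195 = 3749522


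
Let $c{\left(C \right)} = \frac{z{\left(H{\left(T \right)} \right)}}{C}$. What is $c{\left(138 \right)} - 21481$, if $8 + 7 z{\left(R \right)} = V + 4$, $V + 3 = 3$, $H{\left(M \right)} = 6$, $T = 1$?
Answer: $- \frac{10375325}{483} \approx -21481.0$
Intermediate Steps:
$V = 0$ ($V = -3 + 3 = 0$)
$z{\left(R \right)} = - \frac{4}{7}$ ($z{\left(R \right)} = - \frac{8}{7} + \frac{0 + 4}{7} = - \frac{8}{7} + \frac{1}{7} \cdot 4 = - \frac{8}{7} + \frac{4}{7} = - \frac{4}{7}$)
$c{\left(C \right)} = - \frac{4}{7 C}$
$c{\left(138 \right)} - 21481 = - \frac{4}{7 \cdot 138} - 21481 = \left(- \frac{4}{7}\right) \frac{1}{138} - 21481 = - \frac{2}{483} - 21481 = - \frac{10375325}{483}$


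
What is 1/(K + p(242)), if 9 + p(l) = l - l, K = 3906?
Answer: 1/3897 ≈ 0.00025661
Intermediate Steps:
p(l) = -9 (p(l) = -9 + (l - l) = -9 + 0 = -9)
1/(K + p(242)) = 1/(3906 - 9) = 1/3897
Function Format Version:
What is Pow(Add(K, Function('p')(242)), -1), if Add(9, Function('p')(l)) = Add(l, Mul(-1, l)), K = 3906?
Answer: Rational(1, 3897) ≈ 0.00025661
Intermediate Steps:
Function('p')(l) = -9 (Function('p')(l) = Add(-9, Add(l, Mul(-1, l))) = Add(-9, 0) = -9)
Pow(Add(K, Function('p')(242)), -1) = Pow(Add(3906, -9), -1) = Pow(3897, -1) = Rational(1, 3897)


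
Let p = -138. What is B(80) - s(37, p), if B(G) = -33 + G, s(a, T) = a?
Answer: 10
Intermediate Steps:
B(80) - s(37, p) = (-33 + 80) - 1*37 = 47 - 37 = 10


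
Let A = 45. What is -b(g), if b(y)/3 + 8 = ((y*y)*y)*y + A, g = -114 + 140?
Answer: -1371039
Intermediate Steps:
g = 26
b(y) = 111 + 3*y⁴ (b(y) = -24 + 3*(((y*y)*y)*y + 45) = -24 + 3*((y²*y)*y + 45) = -24 + 3*(y³*y + 45) = -24 + 3*(y⁴ + 45) = -24 + 3*(45 + y⁴) = -24 + (135 + 3*y⁴) = 111 + 3*y⁴)
-b(g) = -(111 + 3*26⁴) = -(111 + 3*456976) = -(111 + 1370928) = -1*1371039 = -1371039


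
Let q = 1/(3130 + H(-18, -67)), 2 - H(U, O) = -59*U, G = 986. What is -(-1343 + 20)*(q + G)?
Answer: 300030087/230 ≈ 1.3045e+6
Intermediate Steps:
H(U, O) = 2 + 59*U (H(U, O) = 2 - (-59)*U = 2 + 59*U)
q = 1/2070 (q = 1/(3130 + (2 + 59*(-18))) = 1/(3130 + (2 - 1062)) = 1/(3130 - 1060) = 1/2070 ≈ 0.00048309)
-(-1343 + 20)*(q + G) = -(-1343 + 20)*(1/2070 + 986) = -(-1323)*2041021/2070 = -1*(-300030087/230) = 300030087/230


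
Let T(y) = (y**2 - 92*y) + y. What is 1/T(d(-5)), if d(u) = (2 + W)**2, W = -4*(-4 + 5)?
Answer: -1/348 ≈ -0.0028736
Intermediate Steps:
W = -4 (W = -4*1 = -4)
d(u) = 4 (d(u) = (2 - 4)**2 = (-2)**2 = 4)
T(y) = y**2 - 91*y
1/T(d(-5)) = 1/(4*(-91 + 4)) = 1/(4*(-87)) = 1/(-348) = -1/348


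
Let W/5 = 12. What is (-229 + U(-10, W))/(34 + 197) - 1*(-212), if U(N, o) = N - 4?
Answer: 16243/77 ≈ 210.95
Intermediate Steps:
W = 60 (W = 5*12 = 60)
U(N, o) = -4 + N
(-229 + U(-10, W))/(34 + 197) - 1*(-212) = (-229 + (-4 - 10))/(34 + 197) - 1*(-212) = (-229 - 14)/231 + 212 = -243*1/231 + 212 = -81/77 + 212 = 16243/77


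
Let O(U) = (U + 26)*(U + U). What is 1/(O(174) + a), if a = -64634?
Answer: 1/4966 ≈ 0.00020137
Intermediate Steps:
O(U) = 2*U*(26 + U) (O(U) = (26 + U)*(2*U) = 2*U*(26 + U))
1/(O(174) + a) = 1/(2*174*(26 + 174) - 64634) = 1/(2*174*200 - 64634) = 1/(69600 - 64634) = 1/4966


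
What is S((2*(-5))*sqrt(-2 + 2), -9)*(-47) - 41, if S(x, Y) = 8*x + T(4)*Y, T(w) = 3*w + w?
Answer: 6727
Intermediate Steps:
T(w) = 4*w
S(x, Y) = 8*x + 16*Y (S(x, Y) = 8*x + (4*4)*Y = 8*x + 16*Y)
S((2*(-5))*sqrt(-2 + 2), -9)*(-47) - 41 = (8*((2*(-5))*sqrt(-2 + 2)) + 16*(-9))*(-47) - 41 = (8*(-10*sqrt(0)) - 144)*(-47) - 41 = (8*(-10*0) - 144)*(-47) - 41 = (8*0 - 144)*(-47) - 41 = (0 - 144)*(-47) - 41 = -144*(-47) - 41 = 6768 - 41 = 6727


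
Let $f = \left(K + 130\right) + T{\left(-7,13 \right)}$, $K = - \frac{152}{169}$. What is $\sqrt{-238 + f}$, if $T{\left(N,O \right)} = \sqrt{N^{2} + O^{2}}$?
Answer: $\frac{\sqrt{-18404 + 169 \sqrt{218}}}{13} \approx 9.7023 i$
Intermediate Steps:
$K = - \frac{152}{169}$ ($K = \left(-152\right) \frac{1}{169} = - \frac{152}{169} \approx -0.89941$)
$f = \frac{21818}{169} + \sqrt{218}$ ($f = \left(- \frac{152}{169} + 130\right) + \sqrt{\left(-7\right)^{2} + 13^{2}} = \frac{21818}{169} + \sqrt{49 + 169} = \frac{21818}{169} + \sqrt{218} \approx 143.87$)
$\sqrt{-238 + f} = \sqrt{-238 + \left(\frac{21818}{169} + \sqrt{218}\right)} = \sqrt{- \frac{18404}{169} + \sqrt{218}}$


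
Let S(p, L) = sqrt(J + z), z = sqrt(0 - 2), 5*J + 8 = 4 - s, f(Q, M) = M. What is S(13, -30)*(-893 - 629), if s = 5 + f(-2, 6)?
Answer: -1522*sqrt(-3 + I*sqrt(2)) ≈ -605.58 - 2704.8*I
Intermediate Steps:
s = 11 (s = 5 + 6 = 11)
J = -3 (J = -8/5 + (4 - 1*11)/5 = -8/5 + (4 - 11)/5 = -8/5 + (1/5)*(-7) = -8/5 - 7/5 = -3)
z = I*sqrt(2) (z = sqrt(-2) = I*sqrt(2) ≈ 1.4142*I)
S(p, L) = sqrt(-3 + I*sqrt(2))
S(13, -30)*(-893 - 629) = sqrt(-3 + I*sqrt(2))*(-893 - 629) = sqrt(-3 + I*sqrt(2))*(-1522) = -1522*sqrt(-3 + I*sqrt(2))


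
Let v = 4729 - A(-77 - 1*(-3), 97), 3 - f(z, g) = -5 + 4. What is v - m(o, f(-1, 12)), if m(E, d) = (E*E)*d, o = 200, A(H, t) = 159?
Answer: -155430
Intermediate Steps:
f(z, g) = 4 (f(z, g) = 3 - (-5 + 4) = 3 - 1*(-1) = 3 + 1 = 4)
m(E, d) = d*E² (m(E, d) = E²*d = d*E²)
v = 4570 (v = 4729 - 1*159 = 4729 - 159 = 4570)
v - m(o, f(-1, 12)) = 4570 - 4*200² = 4570 - 4*40000 = 4570 - 1*160000 = 4570 - 160000 = -155430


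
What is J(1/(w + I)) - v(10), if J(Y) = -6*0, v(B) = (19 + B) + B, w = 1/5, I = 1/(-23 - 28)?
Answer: -39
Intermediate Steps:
I = -1/51 (I = 1/(-51) = -1/51 ≈ -0.019608)
w = ⅕ ≈ 0.20000
v(B) = 19 + 2*B
J(Y) = 0
J(1/(w + I)) - v(10) = 0 - (19 + 2*10) = 0 - (19 + 20) = 0 - 1*39 = 0 - 39 = -39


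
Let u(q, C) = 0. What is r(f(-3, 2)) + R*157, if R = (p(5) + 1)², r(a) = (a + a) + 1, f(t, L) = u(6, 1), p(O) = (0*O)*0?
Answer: 158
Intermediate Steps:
p(O) = 0 (p(O) = 0*0 = 0)
f(t, L) = 0
r(a) = 1 + 2*a (r(a) = 2*a + 1 = 1 + 2*a)
R = 1 (R = (0 + 1)² = 1² = 1)
r(f(-3, 2)) + R*157 = (1 + 2*0) + 1*157 = (1 + 0) + 157 = 1 + 157 = 158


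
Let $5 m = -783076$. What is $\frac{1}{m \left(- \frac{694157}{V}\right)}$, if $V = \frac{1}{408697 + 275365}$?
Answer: $\frac{5}{371840839678077784} \approx 1.3447 \cdot 10^{-17}$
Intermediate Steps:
$m = - \frac{783076}{5}$ ($m = \frac{1}{5} \left(-783076\right) = - \frac{783076}{5} \approx -1.5662 \cdot 10^{5}$)
$V = \frac{1}{684062} \approx 1.4619 \cdot 10^{-6}$
$\frac{1}{m \left(- \frac{694157}{V}\right)} = \frac{1}{\left(- \frac{783076}{5}\right) \left(- 694157 \frac{1}{\frac{1}{684062}}\right)} = - \frac{5}{783076 \left(\left(-694157\right) 684062\right)} = - \frac{5}{783076 \left(-474846425734\right)} = \left(- \frac{5}{783076}\right) \left(- \frac{1}{474846425734}\right) = \frac{5}{371840839678077784}$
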